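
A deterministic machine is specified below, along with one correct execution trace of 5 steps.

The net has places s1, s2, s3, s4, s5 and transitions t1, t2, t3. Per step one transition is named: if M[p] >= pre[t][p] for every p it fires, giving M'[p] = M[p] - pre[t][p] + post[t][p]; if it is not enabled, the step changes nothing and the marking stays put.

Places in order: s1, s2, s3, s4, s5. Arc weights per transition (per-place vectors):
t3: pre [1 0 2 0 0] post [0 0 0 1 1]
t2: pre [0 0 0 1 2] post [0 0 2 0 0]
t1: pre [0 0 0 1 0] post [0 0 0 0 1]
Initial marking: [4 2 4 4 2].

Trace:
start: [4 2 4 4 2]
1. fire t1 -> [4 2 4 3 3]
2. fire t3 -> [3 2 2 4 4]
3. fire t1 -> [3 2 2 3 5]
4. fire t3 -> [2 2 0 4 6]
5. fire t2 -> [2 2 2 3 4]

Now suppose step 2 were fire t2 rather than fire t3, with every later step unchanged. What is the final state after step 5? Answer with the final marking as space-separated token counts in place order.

(re-executing from step 2 with the substitution; state before step 2: [4 2 4 3 3])
2. fire t2 -> [4 2 6 2 1]
3. fire t1 -> [4 2 6 1 2]
4. fire t3 -> [3 2 4 2 3]
5. fire t2 -> [3 2 6 1 1]

3 2 6 1 1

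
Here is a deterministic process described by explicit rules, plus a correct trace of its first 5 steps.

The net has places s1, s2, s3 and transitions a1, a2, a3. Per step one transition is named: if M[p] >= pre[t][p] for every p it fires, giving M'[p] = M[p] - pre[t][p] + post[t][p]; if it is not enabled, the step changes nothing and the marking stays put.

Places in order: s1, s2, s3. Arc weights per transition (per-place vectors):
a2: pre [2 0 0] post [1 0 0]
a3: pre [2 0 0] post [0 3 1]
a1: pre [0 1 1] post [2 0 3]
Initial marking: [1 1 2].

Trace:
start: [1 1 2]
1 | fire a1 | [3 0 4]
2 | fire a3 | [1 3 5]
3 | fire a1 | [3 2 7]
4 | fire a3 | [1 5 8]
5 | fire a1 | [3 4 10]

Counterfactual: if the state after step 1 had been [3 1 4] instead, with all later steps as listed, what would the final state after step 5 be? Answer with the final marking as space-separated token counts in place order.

3 5 10

state after step 1 := [3 1 4]
2 | fire a3 | [1 4 5]
3 | fire a1 | [3 3 7]
4 | fire a3 | [1 6 8]
5 | fire a1 | [3 5 10]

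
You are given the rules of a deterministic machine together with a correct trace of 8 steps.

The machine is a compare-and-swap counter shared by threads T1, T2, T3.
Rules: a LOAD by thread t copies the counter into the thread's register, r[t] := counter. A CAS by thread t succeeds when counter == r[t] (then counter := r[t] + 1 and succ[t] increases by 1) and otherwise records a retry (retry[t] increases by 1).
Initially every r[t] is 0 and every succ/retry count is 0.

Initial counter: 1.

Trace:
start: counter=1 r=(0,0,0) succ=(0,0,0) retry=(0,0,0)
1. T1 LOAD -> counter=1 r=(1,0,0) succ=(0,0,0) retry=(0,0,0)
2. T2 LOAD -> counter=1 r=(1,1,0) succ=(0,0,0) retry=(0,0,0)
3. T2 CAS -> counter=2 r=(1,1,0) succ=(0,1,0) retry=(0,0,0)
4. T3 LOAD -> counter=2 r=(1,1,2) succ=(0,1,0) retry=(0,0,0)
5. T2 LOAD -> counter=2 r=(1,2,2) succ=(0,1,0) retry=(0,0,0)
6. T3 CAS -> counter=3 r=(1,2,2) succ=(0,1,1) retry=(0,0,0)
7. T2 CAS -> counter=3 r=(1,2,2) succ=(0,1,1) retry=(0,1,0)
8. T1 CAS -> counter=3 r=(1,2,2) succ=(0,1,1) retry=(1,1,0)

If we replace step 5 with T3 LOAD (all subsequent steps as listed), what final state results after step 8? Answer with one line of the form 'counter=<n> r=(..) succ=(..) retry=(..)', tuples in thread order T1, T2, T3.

counter=3 r=(1,1,2) succ=(0,1,1) retry=(1,1,0)

(re-executing from step 5 with the substitution; state before step 5: counter=2 r=(1,1,2) succ=(0,1,0) retry=(0,0,0))
5. T3 LOAD -> counter=2 r=(1,1,2) succ=(0,1,0) retry=(0,0,0)
6. T3 CAS -> counter=3 r=(1,1,2) succ=(0,1,1) retry=(0,0,0)
7. T2 CAS -> counter=3 r=(1,1,2) succ=(0,1,1) retry=(0,1,0)
8. T1 CAS -> counter=3 r=(1,1,2) succ=(0,1,1) retry=(1,1,0)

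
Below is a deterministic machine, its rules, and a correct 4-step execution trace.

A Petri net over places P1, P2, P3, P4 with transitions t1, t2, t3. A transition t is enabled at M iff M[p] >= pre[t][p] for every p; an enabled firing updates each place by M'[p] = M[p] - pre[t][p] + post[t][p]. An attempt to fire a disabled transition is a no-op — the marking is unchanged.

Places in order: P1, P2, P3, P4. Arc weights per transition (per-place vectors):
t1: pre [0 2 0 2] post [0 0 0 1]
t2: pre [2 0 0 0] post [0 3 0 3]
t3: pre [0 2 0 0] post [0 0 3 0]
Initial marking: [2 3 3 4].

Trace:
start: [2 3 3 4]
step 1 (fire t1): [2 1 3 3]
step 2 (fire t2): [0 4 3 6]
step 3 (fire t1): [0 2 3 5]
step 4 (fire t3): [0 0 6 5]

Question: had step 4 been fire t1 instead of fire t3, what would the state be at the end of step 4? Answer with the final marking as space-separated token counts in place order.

0 0 3 4

(re-executing from step 4 with the substitution; state before step 4: [0 2 3 5])
step 4 (fire t1): [0 0 3 4]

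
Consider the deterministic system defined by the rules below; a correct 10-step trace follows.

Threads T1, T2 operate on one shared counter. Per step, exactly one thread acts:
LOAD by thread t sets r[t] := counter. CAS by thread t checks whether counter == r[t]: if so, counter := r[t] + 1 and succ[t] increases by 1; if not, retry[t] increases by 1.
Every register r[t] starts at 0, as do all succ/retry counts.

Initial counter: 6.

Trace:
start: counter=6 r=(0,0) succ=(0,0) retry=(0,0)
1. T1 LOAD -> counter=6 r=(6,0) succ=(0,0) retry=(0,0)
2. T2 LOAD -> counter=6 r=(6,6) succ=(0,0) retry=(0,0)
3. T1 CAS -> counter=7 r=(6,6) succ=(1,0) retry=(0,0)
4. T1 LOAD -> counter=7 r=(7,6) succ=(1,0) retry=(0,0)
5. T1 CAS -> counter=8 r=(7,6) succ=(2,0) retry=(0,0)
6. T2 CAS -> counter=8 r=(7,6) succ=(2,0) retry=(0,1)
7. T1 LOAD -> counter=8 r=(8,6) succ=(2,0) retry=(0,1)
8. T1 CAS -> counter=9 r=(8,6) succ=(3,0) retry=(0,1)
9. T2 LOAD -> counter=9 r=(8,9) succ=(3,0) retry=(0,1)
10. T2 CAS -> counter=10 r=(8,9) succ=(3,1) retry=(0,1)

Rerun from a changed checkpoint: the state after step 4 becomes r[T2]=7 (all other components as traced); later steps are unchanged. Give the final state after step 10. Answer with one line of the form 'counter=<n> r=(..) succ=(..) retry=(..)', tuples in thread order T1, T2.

counter=10 r=(8,9) succ=(3,1) retry=(0,1)

state after step 4 := counter=7 r=(7,7) succ=(1,0) retry=(0,0)
5. T1 CAS -> counter=8 r=(7,7) succ=(2,0) retry=(0,0)
6. T2 CAS -> counter=8 r=(7,7) succ=(2,0) retry=(0,1)
7. T1 LOAD -> counter=8 r=(8,7) succ=(2,0) retry=(0,1)
8. T1 CAS -> counter=9 r=(8,7) succ=(3,0) retry=(0,1)
9. T2 LOAD -> counter=9 r=(8,9) succ=(3,0) retry=(0,1)
10. T2 CAS -> counter=10 r=(8,9) succ=(3,1) retry=(0,1)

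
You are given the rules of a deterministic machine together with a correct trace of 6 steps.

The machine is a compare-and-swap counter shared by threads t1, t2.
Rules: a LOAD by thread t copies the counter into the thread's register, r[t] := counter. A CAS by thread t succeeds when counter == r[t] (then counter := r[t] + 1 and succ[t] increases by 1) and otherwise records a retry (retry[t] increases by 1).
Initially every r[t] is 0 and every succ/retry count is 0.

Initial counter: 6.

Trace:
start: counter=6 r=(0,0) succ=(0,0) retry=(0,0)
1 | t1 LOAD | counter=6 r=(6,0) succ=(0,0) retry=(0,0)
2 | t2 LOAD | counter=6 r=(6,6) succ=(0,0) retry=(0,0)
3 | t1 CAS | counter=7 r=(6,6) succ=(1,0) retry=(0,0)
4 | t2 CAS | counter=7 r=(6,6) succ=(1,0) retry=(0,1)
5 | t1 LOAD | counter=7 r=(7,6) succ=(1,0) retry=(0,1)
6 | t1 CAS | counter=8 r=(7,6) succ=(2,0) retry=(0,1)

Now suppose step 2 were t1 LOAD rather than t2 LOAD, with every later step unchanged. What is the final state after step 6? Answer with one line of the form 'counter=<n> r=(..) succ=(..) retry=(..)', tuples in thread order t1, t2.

(re-executing from step 2 with the substitution; state before step 2: counter=6 r=(6,0) succ=(0,0) retry=(0,0))
2 | t1 LOAD | counter=6 r=(6,0) succ=(0,0) retry=(0,0)
3 | t1 CAS | counter=7 r=(6,0) succ=(1,0) retry=(0,0)
4 | t2 CAS | counter=7 r=(6,0) succ=(1,0) retry=(0,1)
5 | t1 LOAD | counter=7 r=(7,0) succ=(1,0) retry=(0,1)
6 | t1 CAS | counter=8 r=(7,0) succ=(2,0) retry=(0,1)

counter=8 r=(7,0) succ=(2,0) retry=(0,1)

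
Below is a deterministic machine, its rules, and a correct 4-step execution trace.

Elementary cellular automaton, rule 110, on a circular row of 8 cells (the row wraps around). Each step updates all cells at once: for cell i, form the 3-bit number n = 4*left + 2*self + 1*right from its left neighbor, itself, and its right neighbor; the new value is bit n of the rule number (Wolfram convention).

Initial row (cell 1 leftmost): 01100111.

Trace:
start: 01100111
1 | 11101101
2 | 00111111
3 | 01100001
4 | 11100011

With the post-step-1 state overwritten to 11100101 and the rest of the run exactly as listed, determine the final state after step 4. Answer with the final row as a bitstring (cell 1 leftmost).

11001011

state after step 1 := 11100101
2 | 00101111
3 | 01111001
4 | 11001011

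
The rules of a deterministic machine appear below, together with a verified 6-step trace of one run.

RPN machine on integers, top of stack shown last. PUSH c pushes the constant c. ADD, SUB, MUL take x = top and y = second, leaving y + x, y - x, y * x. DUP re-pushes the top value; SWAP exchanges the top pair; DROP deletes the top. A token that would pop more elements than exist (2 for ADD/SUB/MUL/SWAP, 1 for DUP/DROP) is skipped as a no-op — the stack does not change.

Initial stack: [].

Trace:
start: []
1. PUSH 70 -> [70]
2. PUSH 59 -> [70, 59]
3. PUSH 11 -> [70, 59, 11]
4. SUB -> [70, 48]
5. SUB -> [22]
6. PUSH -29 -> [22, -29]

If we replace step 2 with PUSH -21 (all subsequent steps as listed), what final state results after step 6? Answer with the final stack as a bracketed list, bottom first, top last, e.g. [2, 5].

(re-executing from step 2 with the substitution; state before step 2: [70])
2. PUSH -21 -> [70, -21]
3. PUSH 11 -> [70, -21, 11]
4. SUB -> [70, -32]
5. SUB -> [102]
6. PUSH -29 -> [102, -29]

[102, -29]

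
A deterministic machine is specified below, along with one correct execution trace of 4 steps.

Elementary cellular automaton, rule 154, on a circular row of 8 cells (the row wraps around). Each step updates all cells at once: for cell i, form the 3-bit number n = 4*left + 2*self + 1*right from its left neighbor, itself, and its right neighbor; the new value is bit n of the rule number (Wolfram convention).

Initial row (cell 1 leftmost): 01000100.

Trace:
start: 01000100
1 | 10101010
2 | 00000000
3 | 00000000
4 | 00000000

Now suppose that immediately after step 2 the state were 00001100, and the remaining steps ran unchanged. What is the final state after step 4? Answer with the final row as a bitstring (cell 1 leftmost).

00110001

state after step 2 := 00001100
3 | 00011010
4 | 00110001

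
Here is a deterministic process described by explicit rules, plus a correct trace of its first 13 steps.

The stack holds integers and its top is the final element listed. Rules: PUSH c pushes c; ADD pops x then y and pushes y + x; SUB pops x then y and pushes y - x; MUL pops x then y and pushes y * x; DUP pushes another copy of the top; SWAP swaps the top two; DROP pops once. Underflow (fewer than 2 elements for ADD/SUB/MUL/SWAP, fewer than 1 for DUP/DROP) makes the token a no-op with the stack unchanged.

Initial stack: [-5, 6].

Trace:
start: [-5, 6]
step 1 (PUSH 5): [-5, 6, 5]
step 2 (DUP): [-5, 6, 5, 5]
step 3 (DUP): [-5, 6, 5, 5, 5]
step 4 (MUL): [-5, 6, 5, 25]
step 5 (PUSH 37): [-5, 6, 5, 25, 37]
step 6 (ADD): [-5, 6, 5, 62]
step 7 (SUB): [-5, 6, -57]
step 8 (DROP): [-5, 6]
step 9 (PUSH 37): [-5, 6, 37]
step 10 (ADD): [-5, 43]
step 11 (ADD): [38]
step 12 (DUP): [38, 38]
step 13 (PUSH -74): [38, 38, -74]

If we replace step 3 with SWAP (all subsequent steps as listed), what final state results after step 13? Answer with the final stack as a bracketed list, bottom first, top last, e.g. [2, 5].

[32, 32, -74]

(re-executing from step 3 with the substitution; state before step 3: [-5, 6, 5, 5])
step 3 (SWAP): [-5, 6, 5, 5]
step 4 (MUL): [-5, 6, 25]
step 5 (PUSH 37): [-5, 6, 25, 37]
step 6 (ADD): [-5, 6, 62]
step 7 (SUB): [-5, -56]
step 8 (DROP): [-5]
step 9 (PUSH 37): [-5, 37]
step 10 (ADD): [32]
step 11 (ADD): [32]
step 12 (DUP): [32, 32]
step 13 (PUSH -74): [32, 32, -74]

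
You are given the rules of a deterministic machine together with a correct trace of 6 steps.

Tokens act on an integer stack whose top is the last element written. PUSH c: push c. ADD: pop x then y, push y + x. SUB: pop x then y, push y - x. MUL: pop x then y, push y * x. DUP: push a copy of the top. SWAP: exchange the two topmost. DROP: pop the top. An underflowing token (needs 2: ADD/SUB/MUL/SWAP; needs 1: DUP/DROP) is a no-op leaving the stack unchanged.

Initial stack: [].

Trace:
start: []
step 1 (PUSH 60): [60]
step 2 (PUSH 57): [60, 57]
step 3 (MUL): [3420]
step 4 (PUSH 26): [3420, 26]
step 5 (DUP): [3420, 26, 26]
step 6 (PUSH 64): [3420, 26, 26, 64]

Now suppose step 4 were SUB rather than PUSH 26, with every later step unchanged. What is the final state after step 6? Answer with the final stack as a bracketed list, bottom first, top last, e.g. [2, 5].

(re-executing from step 4 with the substitution; state before step 4: [3420])
step 4 (SUB): [3420]
step 5 (DUP): [3420, 3420]
step 6 (PUSH 64): [3420, 3420, 64]

[3420, 3420, 64]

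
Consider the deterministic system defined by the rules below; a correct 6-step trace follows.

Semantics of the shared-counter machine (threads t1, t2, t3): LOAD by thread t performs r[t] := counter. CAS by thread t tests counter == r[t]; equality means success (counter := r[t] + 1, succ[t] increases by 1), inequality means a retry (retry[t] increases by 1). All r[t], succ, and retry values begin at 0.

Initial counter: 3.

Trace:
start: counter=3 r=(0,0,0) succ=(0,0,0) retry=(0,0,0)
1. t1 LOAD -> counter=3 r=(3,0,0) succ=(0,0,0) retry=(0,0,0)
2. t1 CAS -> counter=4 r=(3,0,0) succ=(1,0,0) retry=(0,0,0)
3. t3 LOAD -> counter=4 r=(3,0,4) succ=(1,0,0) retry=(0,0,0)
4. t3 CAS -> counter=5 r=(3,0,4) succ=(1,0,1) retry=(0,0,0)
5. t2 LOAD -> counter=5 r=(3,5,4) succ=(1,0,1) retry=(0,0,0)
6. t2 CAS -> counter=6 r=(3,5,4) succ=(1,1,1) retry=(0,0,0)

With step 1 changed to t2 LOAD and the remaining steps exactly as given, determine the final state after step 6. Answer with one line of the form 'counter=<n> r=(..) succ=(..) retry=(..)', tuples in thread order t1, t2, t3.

counter=5 r=(0,4,3) succ=(0,1,1) retry=(1,0,0)

(re-executing from step 1 with the substitution; state before step 1: counter=3 r=(0,0,0) succ=(0,0,0) retry=(0,0,0))
1. t2 LOAD -> counter=3 r=(0,3,0) succ=(0,0,0) retry=(0,0,0)
2. t1 CAS -> counter=3 r=(0,3,0) succ=(0,0,0) retry=(1,0,0)
3. t3 LOAD -> counter=3 r=(0,3,3) succ=(0,0,0) retry=(1,0,0)
4. t3 CAS -> counter=4 r=(0,3,3) succ=(0,0,1) retry=(1,0,0)
5. t2 LOAD -> counter=4 r=(0,4,3) succ=(0,0,1) retry=(1,0,0)
6. t2 CAS -> counter=5 r=(0,4,3) succ=(0,1,1) retry=(1,0,0)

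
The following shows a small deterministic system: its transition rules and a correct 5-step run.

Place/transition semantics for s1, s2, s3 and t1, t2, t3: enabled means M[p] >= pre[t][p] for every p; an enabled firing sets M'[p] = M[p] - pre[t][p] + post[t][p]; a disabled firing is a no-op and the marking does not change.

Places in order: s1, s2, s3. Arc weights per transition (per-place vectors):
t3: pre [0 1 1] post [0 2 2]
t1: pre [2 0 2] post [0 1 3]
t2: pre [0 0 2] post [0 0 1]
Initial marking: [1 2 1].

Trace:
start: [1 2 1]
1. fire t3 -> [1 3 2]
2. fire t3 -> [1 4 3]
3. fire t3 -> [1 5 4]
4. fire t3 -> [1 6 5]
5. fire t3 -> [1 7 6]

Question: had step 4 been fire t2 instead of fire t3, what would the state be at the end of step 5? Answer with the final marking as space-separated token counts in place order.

(re-executing from step 4 with the substitution; state before step 4: [1 5 4])
4. fire t2 -> [1 5 3]
5. fire t3 -> [1 6 4]

1 6 4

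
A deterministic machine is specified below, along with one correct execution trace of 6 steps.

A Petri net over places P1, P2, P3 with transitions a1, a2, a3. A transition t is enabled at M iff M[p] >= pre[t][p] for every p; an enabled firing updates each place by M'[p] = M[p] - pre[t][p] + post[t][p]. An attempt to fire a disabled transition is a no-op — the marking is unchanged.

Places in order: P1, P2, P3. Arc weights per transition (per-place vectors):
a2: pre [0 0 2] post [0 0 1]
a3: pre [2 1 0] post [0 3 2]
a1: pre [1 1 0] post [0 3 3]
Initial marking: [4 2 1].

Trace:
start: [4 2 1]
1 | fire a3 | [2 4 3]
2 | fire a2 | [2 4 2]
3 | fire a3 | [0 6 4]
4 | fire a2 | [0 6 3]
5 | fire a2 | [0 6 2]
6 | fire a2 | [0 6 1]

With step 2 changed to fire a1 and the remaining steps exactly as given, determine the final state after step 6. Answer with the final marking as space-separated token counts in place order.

(re-executing from step 2 with the substitution; state before step 2: [2 4 3])
2 | fire a1 | [1 6 6]
3 | fire a3 | [1 6 6]
4 | fire a2 | [1 6 5]
5 | fire a2 | [1 6 4]
6 | fire a2 | [1 6 3]

1 6 3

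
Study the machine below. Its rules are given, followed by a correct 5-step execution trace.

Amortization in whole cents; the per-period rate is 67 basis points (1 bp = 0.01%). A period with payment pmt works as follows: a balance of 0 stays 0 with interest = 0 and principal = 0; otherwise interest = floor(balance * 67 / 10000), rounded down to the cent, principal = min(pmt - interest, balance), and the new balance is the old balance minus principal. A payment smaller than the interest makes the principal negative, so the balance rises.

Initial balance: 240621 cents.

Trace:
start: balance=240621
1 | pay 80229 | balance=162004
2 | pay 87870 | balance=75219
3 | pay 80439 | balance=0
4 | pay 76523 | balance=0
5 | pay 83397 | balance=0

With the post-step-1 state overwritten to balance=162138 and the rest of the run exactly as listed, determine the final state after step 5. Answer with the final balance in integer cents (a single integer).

state after step 1 := balance=162138
2 | pay 87870 | balance=75354
3 | pay 80439 | balance=0
4 | pay 76523 | balance=0
5 | pay 83397 | balance=0

0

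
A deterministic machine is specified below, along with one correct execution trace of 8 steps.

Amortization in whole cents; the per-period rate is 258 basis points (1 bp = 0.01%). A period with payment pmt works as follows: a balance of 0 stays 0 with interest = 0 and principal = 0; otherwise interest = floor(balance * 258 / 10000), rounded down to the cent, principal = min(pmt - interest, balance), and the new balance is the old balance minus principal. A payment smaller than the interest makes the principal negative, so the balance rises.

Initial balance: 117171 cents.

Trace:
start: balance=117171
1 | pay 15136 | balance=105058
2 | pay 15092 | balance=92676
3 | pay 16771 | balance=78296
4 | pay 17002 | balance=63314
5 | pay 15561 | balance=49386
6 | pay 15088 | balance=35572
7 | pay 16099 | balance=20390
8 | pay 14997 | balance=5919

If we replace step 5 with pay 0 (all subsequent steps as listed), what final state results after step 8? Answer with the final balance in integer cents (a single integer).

(re-executing from step 5 with the substitution; state before step 5: balance=63314)
5 | pay 0 | balance=64947
6 | pay 15088 | balance=51534
7 | pay 16099 | balance=36764
8 | pay 14997 | balance=22715

22715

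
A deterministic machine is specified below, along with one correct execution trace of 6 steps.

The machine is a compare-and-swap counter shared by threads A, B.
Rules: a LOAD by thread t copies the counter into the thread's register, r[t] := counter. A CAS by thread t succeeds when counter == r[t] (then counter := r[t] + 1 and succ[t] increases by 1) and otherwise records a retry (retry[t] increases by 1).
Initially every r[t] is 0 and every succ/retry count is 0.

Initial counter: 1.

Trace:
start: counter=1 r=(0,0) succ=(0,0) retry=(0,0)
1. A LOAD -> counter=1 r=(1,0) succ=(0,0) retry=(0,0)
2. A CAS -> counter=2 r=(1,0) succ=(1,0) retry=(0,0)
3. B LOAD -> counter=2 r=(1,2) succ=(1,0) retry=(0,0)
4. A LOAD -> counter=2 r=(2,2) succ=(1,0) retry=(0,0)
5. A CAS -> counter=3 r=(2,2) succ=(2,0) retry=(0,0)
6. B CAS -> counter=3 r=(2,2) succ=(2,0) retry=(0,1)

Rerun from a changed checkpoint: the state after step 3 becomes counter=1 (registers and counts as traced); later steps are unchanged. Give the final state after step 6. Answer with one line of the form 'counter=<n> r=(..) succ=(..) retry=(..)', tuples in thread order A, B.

state after step 3 := counter=1 r=(1,2) succ=(1,0) retry=(0,0)
4. A LOAD -> counter=1 r=(1,2) succ=(1,0) retry=(0,0)
5. A CAS -> counter=2 r=(1,2) succ=(2,0) retry=(0,0)
6. B CAS -> counter=3 r=(1,2) succ=(2,1) retry=(0,0)

counter=3 r=(1,2) succ=(2,1) retry=(0,0)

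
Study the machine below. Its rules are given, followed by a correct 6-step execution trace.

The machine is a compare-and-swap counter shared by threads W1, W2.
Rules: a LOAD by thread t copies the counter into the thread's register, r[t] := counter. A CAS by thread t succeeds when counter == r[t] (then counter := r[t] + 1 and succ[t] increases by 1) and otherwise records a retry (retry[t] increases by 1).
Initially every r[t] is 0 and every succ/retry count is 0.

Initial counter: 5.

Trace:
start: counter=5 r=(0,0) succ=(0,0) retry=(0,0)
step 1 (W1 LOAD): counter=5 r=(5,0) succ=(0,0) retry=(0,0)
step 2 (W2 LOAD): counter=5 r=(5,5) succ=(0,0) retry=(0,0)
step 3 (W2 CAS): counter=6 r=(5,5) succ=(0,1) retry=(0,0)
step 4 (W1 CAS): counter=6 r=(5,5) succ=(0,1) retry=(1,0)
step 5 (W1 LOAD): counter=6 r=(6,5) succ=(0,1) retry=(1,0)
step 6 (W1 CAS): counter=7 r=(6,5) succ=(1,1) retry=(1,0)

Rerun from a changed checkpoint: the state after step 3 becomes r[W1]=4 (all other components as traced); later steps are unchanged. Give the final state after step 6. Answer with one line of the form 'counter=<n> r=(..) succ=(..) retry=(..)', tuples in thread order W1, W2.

counter=7 r=(6,5) succ=(1,1) retry=(1,0)

state after step 3 := counter=6 r=(4,5) succ=(0,1) retry=(0,0)
step 4 (W1 CAS): counter=6 r=(4,5) succ=(0,1) retry=(1,0)
step 5 (W1 LOAD): counter=6 r=(6,5) succ=(0,1) retry=(1,0)
step 6 (W1 CAS): counter=7 r=(6,5) succ=(1,1) retry=(1,0)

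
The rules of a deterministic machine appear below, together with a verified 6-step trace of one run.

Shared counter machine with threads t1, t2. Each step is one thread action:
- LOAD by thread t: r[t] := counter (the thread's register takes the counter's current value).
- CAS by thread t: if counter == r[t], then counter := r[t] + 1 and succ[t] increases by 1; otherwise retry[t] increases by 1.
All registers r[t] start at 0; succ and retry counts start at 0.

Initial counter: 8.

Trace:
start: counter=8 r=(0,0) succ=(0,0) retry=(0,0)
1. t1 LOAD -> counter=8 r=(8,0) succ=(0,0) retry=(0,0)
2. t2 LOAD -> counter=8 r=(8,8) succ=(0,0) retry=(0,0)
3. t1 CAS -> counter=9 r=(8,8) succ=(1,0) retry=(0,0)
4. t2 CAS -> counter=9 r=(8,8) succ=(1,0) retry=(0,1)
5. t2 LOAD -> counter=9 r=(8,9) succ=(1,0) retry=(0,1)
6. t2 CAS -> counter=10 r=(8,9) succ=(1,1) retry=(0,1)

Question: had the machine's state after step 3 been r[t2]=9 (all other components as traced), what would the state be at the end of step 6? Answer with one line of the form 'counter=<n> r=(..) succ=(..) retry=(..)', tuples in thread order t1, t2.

state after step 3 := counter=9 r=(8,9) succ=(1,0) retry=(0,0)
4. t2 CAS -> counter=10 r=(8,9) succ=(1,1) retry=(0,0)
5. t2 LOAD -> counter=10 r=(8,10) succ=(1,1) retry=(0,0)
6. t2 CAS -> counter=11 r=(8,10) succ=(1,2) retry=(0,0)

counter=11 r=(8,10) succ=(1,2) retry=(0,0)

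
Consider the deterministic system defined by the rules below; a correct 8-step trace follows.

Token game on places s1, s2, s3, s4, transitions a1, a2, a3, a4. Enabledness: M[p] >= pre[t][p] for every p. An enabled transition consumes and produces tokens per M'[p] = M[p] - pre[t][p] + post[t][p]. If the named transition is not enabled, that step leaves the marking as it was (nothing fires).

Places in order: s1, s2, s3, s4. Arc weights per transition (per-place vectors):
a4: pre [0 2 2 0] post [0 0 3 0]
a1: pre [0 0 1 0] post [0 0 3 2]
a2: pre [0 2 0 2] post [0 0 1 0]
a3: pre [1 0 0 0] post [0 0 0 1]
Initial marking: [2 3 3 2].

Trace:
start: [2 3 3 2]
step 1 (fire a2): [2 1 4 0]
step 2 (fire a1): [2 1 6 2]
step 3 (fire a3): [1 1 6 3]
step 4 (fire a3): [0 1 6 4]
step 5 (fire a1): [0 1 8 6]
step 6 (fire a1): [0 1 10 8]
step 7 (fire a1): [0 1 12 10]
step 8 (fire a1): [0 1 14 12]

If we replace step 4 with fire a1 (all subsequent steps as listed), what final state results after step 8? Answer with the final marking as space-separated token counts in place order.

(re-executing from step 4 with the substitution; state before step 4: [1 1 6 3])
step 4 (fire a1): [1 1 8 5]
step 5 (fire a1): [1 1 10 7]
step 6 (fire a1): [1 1 12 9]
step 7 (fire a1): [1 1 14 11]
step 8 (fire a1): [1 1 16 13]

1 1 16 13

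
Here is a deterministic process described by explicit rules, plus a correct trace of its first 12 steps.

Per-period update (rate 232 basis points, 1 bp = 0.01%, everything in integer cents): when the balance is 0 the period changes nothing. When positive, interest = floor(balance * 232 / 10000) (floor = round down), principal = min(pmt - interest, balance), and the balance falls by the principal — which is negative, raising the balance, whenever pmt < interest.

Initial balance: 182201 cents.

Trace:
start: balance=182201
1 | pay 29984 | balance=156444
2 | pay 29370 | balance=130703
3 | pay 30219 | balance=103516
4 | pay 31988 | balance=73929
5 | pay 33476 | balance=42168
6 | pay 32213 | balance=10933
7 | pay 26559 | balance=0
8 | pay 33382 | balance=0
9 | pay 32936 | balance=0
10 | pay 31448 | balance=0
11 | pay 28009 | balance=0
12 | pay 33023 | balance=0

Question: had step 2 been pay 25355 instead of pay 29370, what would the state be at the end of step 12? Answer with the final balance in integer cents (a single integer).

0

(re-executing from step 2 with the substitution; state before step 2: balance=156444)
2 | pay 25355 | balance=134718
3 | pay 30219 | balance=107624
4 | pay 31988 | balance=78132
5 | pay 33476 | balance=46468
6 | pay 32213 | balance=15333
7 | pay 26559 | balance=0
8 | pay 33382 | balance=0
9 | pay 32936 | balance=0
10 | pay 31448 | balance=0
11 | pay 28009 | balance=0
12 | pay 33023 | balance=0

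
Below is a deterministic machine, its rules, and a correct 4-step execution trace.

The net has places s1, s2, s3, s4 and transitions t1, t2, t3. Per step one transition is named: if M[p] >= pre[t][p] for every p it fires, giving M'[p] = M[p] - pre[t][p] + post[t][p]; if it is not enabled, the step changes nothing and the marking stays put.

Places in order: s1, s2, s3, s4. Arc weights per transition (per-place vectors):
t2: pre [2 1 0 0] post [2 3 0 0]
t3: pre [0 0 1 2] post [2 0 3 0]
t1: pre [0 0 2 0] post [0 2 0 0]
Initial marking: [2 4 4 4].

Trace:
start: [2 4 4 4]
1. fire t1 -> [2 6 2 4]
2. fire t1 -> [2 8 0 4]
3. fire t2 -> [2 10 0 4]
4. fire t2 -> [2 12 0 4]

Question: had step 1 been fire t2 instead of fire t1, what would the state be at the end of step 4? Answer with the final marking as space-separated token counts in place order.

(re-executing from step 1 with the substitution; state before step 1: [2 4 4 4])
1. fire t2 -> [2 6 4 4]
2. fire t1 -> [2 8 2 4]
3. fire t2 -> [2 10 2 4]
4. fire t2 -> [2 12 2 4]

2 12 2 4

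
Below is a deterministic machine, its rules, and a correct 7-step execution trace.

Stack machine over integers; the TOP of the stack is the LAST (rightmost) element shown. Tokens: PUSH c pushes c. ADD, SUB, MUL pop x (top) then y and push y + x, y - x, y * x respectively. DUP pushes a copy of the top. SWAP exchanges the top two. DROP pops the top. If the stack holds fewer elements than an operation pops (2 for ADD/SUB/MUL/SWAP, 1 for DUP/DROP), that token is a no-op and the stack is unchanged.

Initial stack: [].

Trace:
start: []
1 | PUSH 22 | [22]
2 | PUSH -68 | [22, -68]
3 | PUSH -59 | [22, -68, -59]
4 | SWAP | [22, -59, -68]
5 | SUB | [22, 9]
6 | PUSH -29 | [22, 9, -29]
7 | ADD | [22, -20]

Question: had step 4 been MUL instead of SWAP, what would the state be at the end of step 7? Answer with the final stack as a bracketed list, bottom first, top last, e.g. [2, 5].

[-4019]

(re-executing from step 4 with the substitution; state before step 4: [22, -68, -59])
4 | MUL | [22, 4012]
5 | SUB | [-3990]
6 | PUSH -29 | [-3990, -29]
7 | ADD | [-4019]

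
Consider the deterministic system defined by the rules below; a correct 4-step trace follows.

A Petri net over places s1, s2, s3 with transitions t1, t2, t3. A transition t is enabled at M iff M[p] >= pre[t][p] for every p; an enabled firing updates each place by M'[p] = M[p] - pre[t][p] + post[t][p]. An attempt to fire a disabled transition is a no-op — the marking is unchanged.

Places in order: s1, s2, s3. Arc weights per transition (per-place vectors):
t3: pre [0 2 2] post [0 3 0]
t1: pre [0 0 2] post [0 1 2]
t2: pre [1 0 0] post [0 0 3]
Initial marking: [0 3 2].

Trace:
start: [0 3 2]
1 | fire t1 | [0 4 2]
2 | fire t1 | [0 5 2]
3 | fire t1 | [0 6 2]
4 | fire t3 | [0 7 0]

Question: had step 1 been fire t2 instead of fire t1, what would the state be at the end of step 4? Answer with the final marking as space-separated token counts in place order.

0 6 0

(re-executing from step 1 with the substitution; state before step 1: [0 3 2])
1 | fire t2 | [0 3 2]
2 | fire t1 | [0 4 2]
3 | fire t1 | [0 5 2]
4 | fire t3 | [0 6 0]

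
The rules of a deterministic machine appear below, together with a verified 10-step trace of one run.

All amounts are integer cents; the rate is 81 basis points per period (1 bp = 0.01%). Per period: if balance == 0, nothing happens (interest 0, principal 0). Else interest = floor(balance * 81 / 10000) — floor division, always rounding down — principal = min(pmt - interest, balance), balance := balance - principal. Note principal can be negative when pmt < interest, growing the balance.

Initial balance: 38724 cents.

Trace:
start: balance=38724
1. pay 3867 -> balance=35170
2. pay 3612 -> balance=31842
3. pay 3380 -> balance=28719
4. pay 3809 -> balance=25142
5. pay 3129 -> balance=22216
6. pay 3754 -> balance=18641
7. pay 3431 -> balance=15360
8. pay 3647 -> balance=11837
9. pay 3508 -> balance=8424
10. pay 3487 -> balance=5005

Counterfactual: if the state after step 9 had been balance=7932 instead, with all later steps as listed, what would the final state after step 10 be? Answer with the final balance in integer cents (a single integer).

state after step 9 := balance=7932
10. pay 3487 -> balance=4509

4509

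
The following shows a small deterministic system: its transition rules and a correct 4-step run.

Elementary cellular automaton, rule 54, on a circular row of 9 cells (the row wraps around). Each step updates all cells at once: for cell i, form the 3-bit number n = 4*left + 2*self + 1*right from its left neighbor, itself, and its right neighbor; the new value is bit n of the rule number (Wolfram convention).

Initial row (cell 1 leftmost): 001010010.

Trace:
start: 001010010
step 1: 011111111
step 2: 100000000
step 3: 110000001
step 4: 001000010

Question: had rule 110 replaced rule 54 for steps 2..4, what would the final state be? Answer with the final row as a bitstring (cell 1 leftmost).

(re-executing steps 2..4 under rule 110; state before step 2: 011111111)
step 2: 110000001
step 3: 010000011
step 4: 110000111

110000111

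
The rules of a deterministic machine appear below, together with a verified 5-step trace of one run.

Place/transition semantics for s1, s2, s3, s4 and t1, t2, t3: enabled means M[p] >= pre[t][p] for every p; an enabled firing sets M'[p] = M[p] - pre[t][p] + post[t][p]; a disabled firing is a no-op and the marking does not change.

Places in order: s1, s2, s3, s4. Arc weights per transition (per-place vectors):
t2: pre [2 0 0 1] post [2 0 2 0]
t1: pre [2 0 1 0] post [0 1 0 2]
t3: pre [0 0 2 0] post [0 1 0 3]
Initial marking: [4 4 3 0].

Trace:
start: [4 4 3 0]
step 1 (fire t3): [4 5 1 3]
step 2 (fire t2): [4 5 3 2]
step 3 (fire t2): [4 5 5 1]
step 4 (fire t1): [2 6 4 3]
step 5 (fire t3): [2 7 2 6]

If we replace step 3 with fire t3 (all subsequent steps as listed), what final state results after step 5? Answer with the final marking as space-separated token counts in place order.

(re-executing from step 3 with the substitution; state before step 3: [4 5 3 2])
step 3 (fire t3): [4 6 1 5]
step 4 (fire t1): [2 7 0 7]
step 5 (fire t3): [2 7 0 7]

2 7 0 7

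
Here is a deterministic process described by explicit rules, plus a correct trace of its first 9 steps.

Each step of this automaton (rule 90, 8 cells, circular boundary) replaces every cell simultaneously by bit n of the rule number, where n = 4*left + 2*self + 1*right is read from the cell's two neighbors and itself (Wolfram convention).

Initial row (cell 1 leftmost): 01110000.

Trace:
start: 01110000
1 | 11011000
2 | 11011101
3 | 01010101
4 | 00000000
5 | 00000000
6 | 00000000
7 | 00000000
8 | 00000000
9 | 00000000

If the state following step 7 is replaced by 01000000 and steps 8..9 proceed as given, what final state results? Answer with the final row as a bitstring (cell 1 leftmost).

state after step 7 := 01000000
8 | 10100000
9 | 00010001

00010001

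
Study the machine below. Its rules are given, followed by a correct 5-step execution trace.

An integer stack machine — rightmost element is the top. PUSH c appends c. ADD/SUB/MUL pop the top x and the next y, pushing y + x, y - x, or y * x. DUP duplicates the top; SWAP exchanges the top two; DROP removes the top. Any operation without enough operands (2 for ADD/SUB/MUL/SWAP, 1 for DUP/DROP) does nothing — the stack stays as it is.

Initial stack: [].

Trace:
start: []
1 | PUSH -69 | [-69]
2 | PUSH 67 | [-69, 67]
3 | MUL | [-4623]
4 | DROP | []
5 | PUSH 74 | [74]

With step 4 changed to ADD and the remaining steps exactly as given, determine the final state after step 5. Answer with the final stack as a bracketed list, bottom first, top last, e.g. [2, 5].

[-4623, 74]

(re-executing from step 4 with the substitution; state before step 4: [-4623])
4 | ADD | [-4623]
5 | PUSH 74 | [-4623, 74]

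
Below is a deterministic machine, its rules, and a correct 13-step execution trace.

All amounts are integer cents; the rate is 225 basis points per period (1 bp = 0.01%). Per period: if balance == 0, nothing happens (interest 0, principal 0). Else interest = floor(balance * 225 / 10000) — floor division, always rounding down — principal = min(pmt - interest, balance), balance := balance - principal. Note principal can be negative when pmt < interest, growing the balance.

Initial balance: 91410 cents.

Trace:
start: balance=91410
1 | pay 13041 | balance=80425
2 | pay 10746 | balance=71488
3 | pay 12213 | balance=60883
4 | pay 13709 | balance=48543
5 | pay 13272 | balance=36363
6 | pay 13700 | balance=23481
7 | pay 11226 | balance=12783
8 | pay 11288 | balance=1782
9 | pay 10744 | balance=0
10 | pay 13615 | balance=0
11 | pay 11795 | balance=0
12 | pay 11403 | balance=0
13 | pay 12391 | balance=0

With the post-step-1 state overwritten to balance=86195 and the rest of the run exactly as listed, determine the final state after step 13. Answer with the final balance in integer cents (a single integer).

state after step 1 := balance=86195
2 | pay 10746 | balance=77388
3 | pay 12213 | balance=66916
4 | pay 13709 | balance=54712
5 | pay 13272 | balance=42671
6 | pay 13700 | balance=29931
7 | pay 11226 | balance=19378
8 | pay 11288 | balance=8526
9 | pay 10744 | balance=0
10 | pay 13615 | balance=0
11 | pay 11795 | balance=0
12 | pay 11403 | balance=0
13 | pay 12391 | balance=0

0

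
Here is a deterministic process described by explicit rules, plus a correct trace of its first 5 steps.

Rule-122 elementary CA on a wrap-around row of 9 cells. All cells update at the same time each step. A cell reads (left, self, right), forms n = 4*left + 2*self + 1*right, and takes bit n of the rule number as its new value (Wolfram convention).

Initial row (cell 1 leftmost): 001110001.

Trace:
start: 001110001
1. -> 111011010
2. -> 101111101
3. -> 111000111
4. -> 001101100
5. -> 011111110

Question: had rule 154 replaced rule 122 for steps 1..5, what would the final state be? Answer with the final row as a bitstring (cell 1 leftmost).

010101111

(re-executing steps 1..5 under rule 154; state before step 1: 001110001)
1. -> 111101010
2. -> 111000000
3. -> 110100001
4. -> 100010011
5. -> 010101111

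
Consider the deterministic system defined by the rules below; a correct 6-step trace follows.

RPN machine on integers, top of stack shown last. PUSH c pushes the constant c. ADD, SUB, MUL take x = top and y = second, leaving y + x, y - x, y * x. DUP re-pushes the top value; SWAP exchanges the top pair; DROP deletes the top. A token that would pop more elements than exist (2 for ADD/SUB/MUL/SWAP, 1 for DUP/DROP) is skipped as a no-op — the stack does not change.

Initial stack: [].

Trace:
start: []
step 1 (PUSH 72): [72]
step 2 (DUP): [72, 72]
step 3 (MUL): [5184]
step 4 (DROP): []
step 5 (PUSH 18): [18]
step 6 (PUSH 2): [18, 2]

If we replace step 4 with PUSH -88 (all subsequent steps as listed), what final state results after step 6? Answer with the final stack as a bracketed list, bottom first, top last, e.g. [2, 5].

(re-executing from step 4 with the substitution; state before step 4: [5184])
step 4 (PUSH -88): [5184, -88]
step 5 (PUSH 18): [5184, -88, 18]
step 6 (PUSH 2): [5184, -88, 18, 2]

[5184, -88, 18, 2]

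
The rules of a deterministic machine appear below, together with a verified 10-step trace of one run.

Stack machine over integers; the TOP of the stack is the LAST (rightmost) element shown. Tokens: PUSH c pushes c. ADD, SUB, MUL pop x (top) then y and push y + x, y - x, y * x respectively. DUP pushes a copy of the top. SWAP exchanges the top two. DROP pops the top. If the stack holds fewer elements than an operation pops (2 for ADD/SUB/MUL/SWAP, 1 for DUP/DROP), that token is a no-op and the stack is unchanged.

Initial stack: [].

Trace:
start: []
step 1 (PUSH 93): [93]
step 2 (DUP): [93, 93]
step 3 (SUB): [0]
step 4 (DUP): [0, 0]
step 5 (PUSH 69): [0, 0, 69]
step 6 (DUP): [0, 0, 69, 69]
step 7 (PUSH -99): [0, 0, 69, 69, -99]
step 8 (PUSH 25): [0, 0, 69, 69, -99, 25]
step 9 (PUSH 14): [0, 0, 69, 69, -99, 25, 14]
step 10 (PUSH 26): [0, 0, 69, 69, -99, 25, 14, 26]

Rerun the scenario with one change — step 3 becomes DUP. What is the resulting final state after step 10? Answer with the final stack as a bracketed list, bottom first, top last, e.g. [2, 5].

[93, 93, 93, 93, 69, 69, -99, 25, 14, 26]

(re-executing from step 3 with the substitution; state before step 3: [93, 93])
step 3 (DUP): [93, 93, 93]
step 4 (DUP): [93, 93, 93, 93]
step 5 (PUSH 69): [93, 93, 93, 93, 69]
step 6 (DUP): [93, 93, 93, 93, 69, 69]
step 7 (PUSH -99): [93, 93, 93, 93, 69, 69, -99]
step 8 (PUSH 25): [93, 93, 93, 93, 69, 69, -99, 25]
step 9 (PUSH 14): [93, 93, 93, 93, 69, 69, -99, 25, 14]
step 10 (PUSH 26): [93, 93, 93, 93, 69, 69, -99, 25, 14, 26]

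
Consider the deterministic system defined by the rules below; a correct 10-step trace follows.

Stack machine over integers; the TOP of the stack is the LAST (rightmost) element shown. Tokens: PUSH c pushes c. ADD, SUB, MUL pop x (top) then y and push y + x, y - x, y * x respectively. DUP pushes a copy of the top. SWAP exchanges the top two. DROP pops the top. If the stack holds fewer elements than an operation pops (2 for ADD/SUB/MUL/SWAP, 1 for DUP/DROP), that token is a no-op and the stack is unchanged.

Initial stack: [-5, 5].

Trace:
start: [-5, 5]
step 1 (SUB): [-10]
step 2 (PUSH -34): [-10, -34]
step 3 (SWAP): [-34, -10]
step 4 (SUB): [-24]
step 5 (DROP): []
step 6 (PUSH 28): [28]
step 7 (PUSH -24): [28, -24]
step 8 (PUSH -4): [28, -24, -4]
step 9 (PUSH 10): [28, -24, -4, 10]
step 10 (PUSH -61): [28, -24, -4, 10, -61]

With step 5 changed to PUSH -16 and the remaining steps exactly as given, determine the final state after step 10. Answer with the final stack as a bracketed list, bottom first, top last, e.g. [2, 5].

[-24, -16, 28, -24, -4, 10, -61]

(re-executing from step 5 with the substitution; state before step 5: [-24])
step 5 (PUSH -16): [-24, -16]
step 6 (PUSH 28): [-24, -16, 28]
step 7 (PUSH -24): [-24, -16, 28, -24]
step 8 (PUSH -4): [-24, -16, 28, -24, -4]
step 9 (PUSH 10): [-24, -16, 28, -24, -4, 10]
step 10 (PUSH -61): [-24, -16, 28, -24, -4, 10, -61]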